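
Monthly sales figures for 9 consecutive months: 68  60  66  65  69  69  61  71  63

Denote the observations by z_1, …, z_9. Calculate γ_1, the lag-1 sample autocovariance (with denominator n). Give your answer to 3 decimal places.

-6.808

Mean z̄ = (68 + 60 + 66 + 65 + 69 + 69 + 61 + 71 + 63)/9 = 65.7778
Σ_{t=1}^{8}(z_t−z̄)(z_{t+1}−z̄) = -61.2716
γ_1 = -61.2716 / 9 = -6.808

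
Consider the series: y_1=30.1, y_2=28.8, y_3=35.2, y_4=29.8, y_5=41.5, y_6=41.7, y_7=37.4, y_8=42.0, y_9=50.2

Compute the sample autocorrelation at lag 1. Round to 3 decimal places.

Mean ȳ = (30.1 + 28.8 + 35.2 + 29.8 + 41.5 + 41.7 + 37.4 + 42.0 + 50.2)/9 = 37.4111
Numerator Σ_{t=1}^{8}(y_t−ȳ)(y_{t+1}−ȳ) = 143.8299
Denominator Σ(y_t−ȳ)² = 410.1489
r_1 = 143.8299 / 410.1489 = 0.351

0.351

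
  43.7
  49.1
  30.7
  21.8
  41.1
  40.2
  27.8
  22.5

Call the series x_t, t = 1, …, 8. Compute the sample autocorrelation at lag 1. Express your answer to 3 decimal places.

Mean x̄ = (43.7 + 49.1 + 30.7 + 21.8 + 41.1 + 40.2 + 27.8 + 22.5)/8 = 34.6125
Deviations from mean: 9.0875, 14.4875, -3.9125, -12.8125, 6.4875, 5.5875, -6.8125, -12.1125
Numerator Σ_{t=1}^{7}(x_t−x̄)(x_{t+1}−x̄) = 122.6811
Denominator Σ(x_t−x̄)² = 738.3688
r_1 = 122.6811 / 738.3688 = 0.166

0.166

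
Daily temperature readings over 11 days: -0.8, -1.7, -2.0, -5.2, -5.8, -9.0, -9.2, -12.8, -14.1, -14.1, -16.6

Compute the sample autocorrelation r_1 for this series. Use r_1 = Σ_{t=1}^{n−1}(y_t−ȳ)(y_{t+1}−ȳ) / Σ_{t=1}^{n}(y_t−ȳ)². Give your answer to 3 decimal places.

0.732

Mean ȳ = (-0.8 − 1.7 − 2.0 − 5.2 − 5.8 − 9.0 − 9.2 − 12.8 − 14.1 − 14.1 − 16.6)/11 = -8.3000
Numerator Σ_{t=1}^{10}(y_t−ȳ)(y_{t+1}−ȳ) = 229.1700
Denominator Σ(y_t−ȳ)² = 313.0800
r_1 = 229.1700 / 313.0800 = 0.732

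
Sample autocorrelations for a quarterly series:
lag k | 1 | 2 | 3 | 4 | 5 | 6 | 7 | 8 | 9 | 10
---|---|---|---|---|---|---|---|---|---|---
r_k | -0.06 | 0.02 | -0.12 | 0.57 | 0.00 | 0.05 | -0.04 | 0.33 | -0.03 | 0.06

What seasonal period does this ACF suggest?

4

The largest autocorrelation is r_4 = 0.57, with a weaker echo at lag 8 (0.33); the remaining lags stay at or below 0.06.
The dominant spike at lag 4 indicates a seasonal period of 4.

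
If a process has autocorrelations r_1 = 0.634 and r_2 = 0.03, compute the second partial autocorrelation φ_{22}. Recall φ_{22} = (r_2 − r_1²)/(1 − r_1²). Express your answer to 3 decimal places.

-0.622

φ_{22} = (r_2 − r_1²) / (1 − r_1²)
r_1² = (0.634)² = 0.401956
Numerator = 0.03 − 0.4020 = -0.3720; denominator = 1 − 0.4020 = 0.5980
φ_{22} = -0.3720 / 0.5980 = -0.622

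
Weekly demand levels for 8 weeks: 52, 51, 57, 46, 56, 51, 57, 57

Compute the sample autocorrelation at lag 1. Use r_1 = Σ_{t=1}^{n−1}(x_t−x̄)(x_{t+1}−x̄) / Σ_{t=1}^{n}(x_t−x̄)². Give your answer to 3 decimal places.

-0.467

Mean x̄ = (52 + 51 + 57 + 46 + 56 + 51 + 57 + 57)/8 = 53.3750
Σ(x_t−x̄)(x_{t+1}−x̄) = (3.2656) + (-8.6094) + (-26.7344) + (-19.3594) + (-6.2344) + (-8.6094) + (13.1406) = -53.1406
Denominator Σ(x_t−x̄)² = 113.8750
r_1 = -53.1406 / 113.8750 = -0.467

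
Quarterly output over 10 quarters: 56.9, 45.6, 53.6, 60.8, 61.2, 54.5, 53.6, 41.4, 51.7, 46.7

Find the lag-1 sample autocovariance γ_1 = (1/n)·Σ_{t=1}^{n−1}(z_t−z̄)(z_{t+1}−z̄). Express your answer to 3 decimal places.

6.405

Mean z̄ = (56.9 + 45.6 + 53.6 + 60.8 + 61.2 + 54.5 + 53.6 + 41.4 + 51.7 + 46.7)/10 = 52.6000
Σ_{t=1}^{9}(z_t−z̄)(z_{t+1}−z̄) = 64.0500
γ_1 = 64.0500 / 10 = 6.405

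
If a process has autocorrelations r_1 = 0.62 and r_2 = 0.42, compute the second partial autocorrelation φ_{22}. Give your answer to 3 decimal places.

φ_{22} = (r_2 − r_1²) / (1 − r_1²)
r_1² = (0.62)² = 0.3844
Numerator = 0.42 − 0.3844 = 0.0356; denominator = 1 − 0.3844 = 0.6156
φ_{22} = 0.0356 / 0.6156 = 0.058

0.058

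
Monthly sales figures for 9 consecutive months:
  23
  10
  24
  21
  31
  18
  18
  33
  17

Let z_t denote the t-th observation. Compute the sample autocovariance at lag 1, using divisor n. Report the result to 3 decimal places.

-18.420

Mean z̄ = (23 + 10 + 24 + 21 + 31 + 18 + 18 + 33 + 17)/9 = 21.6667
Σ_{t=1}^{8}(z_t−z̄)(z_{t+1}−z̄) = -165.7778
γ_1 = -165.7778 / 9 = -18.420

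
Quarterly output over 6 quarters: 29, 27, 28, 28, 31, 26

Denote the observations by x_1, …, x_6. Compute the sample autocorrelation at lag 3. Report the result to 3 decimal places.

-0.208

Mean x̄ = (29 + 27 + 28 + 28 + 31 + 26)/6 = 28.1667
Deviations from mean: 0.8333, -1.1667, -0.1667, -0.1667, 2.8333, -2.1667
Σ(x_t−x̄)(x_{t+3}−x̄) = (-0.1389) + (-3.3056) + (0.3611) = -3.0833
Denominator Σ(x_t−x̄)² = 14.8333
r_3 = -3.0833 / 14.8333 = -0.208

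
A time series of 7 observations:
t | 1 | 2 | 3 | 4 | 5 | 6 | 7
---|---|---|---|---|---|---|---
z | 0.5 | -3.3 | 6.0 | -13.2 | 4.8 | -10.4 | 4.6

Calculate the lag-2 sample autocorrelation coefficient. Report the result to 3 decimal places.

0.634

Mean z̄ = (0.5 − 3.3 + 6.0 − 13.2 + 4.8 − 10.4 + 4.6)/7 = -1.5714
Deviations from mean: 2.0714, -1.7286, 7.5714, -11.6286, 6.3714, -8.8286, 6.1714
Numerator Σ_{t=1}^{5}(z_t−z̄)(z_{t+2}−z̄) = 226.0098
Denominator Σ(z_t−z̄)² = 356.4543
r_2 = 226.0098 / 356.4543 = 0.634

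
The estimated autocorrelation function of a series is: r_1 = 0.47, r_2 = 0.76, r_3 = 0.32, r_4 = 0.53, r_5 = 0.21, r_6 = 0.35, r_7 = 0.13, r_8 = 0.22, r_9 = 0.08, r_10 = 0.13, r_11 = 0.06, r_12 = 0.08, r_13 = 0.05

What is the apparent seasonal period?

2

The largest autocorrelation is r_2 = 0.76, with a weaker echo at lag 4 (0.53); the remaining lags stay at or below 0.47.
The dominant spike at lag 2 indicates a seasonal period of 2.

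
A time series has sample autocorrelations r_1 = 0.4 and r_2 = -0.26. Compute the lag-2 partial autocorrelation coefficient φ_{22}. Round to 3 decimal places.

φ_{22} = (r_2 − r_1²) / (1 − r_1²)
r_1² = (0.4)² = 0.16
Numerator = -0.26 − 0.1600 = -0.4200; denominator = 1 − 0.1600 = 0.8400
φ_{22} = -0.4200 / 0.8400 = -0.500

-0.500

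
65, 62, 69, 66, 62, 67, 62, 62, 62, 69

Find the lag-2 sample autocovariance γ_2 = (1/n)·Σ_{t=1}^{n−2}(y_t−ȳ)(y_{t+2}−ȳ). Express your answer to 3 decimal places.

Mean ȳ = (65 + 62 + 69 + 66 + 62 + 67 + 62 + 62 + 62 + 69)/10 = 64.6000
Σ_{t=1}^{8}(y_t−ȳ)(y_{t+2}−ȳ) = -14.1200
γ_2 = -14.1200 / 10 = -1.412

-1.412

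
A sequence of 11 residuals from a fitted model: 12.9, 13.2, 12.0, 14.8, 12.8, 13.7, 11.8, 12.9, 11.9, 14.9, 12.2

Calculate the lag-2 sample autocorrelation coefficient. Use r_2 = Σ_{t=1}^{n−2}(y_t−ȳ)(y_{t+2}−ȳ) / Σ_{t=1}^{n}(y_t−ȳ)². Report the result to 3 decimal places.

Mean ȳ = (12.9 + 13.2 + 12.0 + 14.8 + 12.8 + 13.7 + 11.8 + 12.9 + 11.9 + 14.9 + 12.2)/11 = 13.0091
Numerator Σ_{t=1}^{9}(y_t−ȳ)(y_{t+2}−ȳ) = 4.1098
Denominator Σ(y_t−ȳ)² = 11.7291
r_2 = 4.1098 / 11.7291 = 0.350

0.350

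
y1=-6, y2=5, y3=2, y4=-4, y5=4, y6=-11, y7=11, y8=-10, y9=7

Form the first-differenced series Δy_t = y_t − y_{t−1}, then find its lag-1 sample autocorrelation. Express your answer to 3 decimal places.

First differences Δy: 11, -3, -6, 8, -15, 22, -21, 17
Mean of differences = 1.6250
Numerator Σ(Δy_t−Δȳ)(Δy_{t+1}−Δȳ) = -1310.2656
Denominator Σ(Δy_t−Δȳ)² = 1647.8750
r_1(Δy) = -1310.2656 / 1647.8750 = -0.795

-0.795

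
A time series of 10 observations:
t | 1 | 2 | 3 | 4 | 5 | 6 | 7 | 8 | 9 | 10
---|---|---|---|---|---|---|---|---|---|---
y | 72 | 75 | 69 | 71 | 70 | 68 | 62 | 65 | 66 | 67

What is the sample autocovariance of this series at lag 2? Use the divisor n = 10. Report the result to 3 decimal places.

Mean ȳ = (72 + 75 + 69 + 71 + 70 + 68 + 62 + 65 + 66 + 67)/10 = 68.5000
Σ_{t=1}^{8}(y_t−ȳ)(y_{t+2}−ȳ) = 31.0000
γ_2 = 31.0000 / 10 = 3.100

3.100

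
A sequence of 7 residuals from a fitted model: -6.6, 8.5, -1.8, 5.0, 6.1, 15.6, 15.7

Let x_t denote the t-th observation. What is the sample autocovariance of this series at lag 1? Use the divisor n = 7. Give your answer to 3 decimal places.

7.219

Mean x̄ = (-6.6 + 8.5 − 1.8 + 5.0 + 6.1 + 15.6 + 15.7)/7 = 6.0714
Deviations: -12.6714, 2.4286, -7.8714, -1.0714, 0.0286, 9.5286, 9.6286
Σ_{t=1}^{6}(x_t−x̄)(x_{t+1}−x̄) = 50.5320
γ_1 = 50.5320 / 7 = 7.219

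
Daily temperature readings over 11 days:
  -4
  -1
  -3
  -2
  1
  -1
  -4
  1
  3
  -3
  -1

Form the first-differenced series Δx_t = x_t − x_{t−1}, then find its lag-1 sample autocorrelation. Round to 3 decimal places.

-0.322

First differences Δx: 3, -2, 1, 3, -2, -3, 5, 2, -6, 2
Mean of differences = 0.3000
Numerator Σ(Δx_t−Δx̄)(Δx_{t+1}−Δx̄) = -33.4900
Denominator Σ(Δx_t−Δx̄)² = 104.1000
r_1(Δx) = -33.4900 / 104.1000 = -0.322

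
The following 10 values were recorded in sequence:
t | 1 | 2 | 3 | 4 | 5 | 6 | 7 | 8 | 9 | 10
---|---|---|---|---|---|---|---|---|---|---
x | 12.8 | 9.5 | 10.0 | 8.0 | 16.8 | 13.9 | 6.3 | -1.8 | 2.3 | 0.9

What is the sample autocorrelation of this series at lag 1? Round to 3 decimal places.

Mean x̄ = (12.8 + 9.5 + 10.0 + 8.0 + 16.8 + 13.9 + 6.3 − 1.8 + 2.3 + 0.9)/10 = 7.8700
Numerator Σ_{t=1}^{9}(x_t−x̄)(x_{t+1}−x̄) = 165.1931
Denominator Σ(x_t−x̄)² = 323.2010
r_1 = 165.1931 / 323.2010 = 0.511

0.511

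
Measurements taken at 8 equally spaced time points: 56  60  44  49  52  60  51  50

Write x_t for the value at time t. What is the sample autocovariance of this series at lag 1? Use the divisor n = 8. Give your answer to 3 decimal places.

-2.195

Mean x̄ = (56 + 60 + 44 + 49 + 52 + 60 + 51 + 50)/8 = 52.7500
Deviations: 3.2500, 7.2500, -8.7500, -3.7500, -0.7500, 7.2500, -1.7500, -2.7500
Σ_{t=1}^{7}(x_t−x̄)(x_{t+1}−x̄) = -17.5625
γ_1 = -17.5625 / 8 = -2.195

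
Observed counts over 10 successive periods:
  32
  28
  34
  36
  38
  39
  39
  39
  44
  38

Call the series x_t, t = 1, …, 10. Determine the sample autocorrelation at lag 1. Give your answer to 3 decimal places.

Mean x̄ = (32 + 28 + 34 + 36 + 38 + 39 + 39 + 39 + 44 + 38)/10 = 36.7000
Numerator Σ_{t=1}^{9}(x_t−x̄)(x_{t+1}−x̄) = 105.2100
Denominator Σ(x_t−x̄)² = 178.1000
r_1 = 105.2100 / 178.1000 = 0.591

0.591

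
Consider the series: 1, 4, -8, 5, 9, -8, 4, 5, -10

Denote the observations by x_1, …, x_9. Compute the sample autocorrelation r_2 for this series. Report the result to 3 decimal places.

Mean x̄ = (1 + 4 − 8 + 5 + 9 − 8 + 4 + 5 − 10)/9 = 0.2222
Numerator Σ_{t=1}^{7}(x_t−x̄)(x_{t+2}−x̄) = -144.5432
Denominator Σ(x_t−x̄)² = 391.5556
r_2 = -144.5432 / 391.5556 = -0.369

-0.369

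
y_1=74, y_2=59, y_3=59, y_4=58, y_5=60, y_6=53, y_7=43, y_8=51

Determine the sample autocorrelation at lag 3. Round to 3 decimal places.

-0.032

Mean ȳ = (74 + 59 + 59 + 58 + 60 + 53 + 43 + 51)/8 = 57.1250
Σ(y_t−ȳ)(y_{t+3}−ȳ) = (14.7656) + (5.3906) + (-7.7344) + (-12.3594) + (-17.6094) = -17.5469
Denominator Σ(y_t−ȳ)² = 554.8750
r_3 = -17.5469 / 554.8750 = -0.032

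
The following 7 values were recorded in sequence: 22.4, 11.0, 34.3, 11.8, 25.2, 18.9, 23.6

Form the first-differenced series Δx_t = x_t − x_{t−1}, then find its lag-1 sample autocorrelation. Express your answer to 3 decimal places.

-0.850

First differences Δx: -11.4, 23.3, -22.5, 13.4, -6.3, 4.7
Mean of differences = 0.2000
Numerator Σ(Δx_t−Δx̄)(Δx_{t+1}−Δx̄) = -1207.0200
Denominator Σ(Δx_t−Δx̄)² = 1420.2000
r_1(Δx) = -1207.0200 / 1420.2000 = -0.850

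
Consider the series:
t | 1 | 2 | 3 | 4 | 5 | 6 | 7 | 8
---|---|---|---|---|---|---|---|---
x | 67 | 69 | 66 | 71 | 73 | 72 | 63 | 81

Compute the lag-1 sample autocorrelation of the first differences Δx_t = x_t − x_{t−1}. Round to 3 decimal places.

-0.376

First differences Δx: 2, -3, 5, 2, -1, -9, 18
Mean of differences = 2.0000
Numerator Σ(Δx_t−Δx̄)(Δx_{t+1}−Δx̄) = -158.0000
Denominator Σ(Δx_t−Δx̄)² = 420.0000
r_1(Δx) = -158.0000 / 420.0000 = -0.376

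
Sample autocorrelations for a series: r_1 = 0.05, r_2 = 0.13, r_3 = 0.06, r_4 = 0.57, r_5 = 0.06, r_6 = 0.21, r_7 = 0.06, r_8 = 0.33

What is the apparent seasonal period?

The largest autocorrelation is r_4 = 0.57, with a weaker echo at lag 8 (0.33); the remaining lags stay at or below 0.21.
The dominant spike at lag 4 indicates a seasonal period of 4.

4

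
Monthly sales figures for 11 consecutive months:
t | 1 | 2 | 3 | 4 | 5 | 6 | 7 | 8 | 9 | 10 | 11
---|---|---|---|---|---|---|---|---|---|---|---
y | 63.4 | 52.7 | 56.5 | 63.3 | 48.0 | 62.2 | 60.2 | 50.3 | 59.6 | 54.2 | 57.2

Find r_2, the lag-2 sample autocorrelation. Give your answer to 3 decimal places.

Mean ȳ = (63.4 + 52.7 + 56.5 + 63.3 + 48.0 + 62.2 + 60.2 + 50.3 + 59.6 + 54.2 + 57.2)/11 = 57.0545
Numerator Σ_{t=1}^{9}(y_t−ȳ)(y_{t+2}−ȳ) = -29.1360
Denominator Σ(y_t−ȳ)² = 277.1673
r_2 = -29.1360 / 277.1673 = -0.105

-0.105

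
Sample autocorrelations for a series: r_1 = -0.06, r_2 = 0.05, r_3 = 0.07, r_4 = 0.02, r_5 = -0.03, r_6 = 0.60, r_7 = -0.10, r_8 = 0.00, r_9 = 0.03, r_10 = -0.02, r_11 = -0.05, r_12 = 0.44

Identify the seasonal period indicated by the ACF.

The largest autocorrelation is r_6 = 0.60, with a weaker echo at lag 12 (0.44); the remaining lags stay at or below 0.07.
The dominant spike at lag 6 indicates a seasonal period of 6.

6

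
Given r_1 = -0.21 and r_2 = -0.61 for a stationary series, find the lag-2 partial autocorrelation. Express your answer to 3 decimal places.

-0.684

φ_{22} = (r_2 − r_1²) / (1 − r_1²)
r_1² = (-0.21)² = 0.0441
Numerator = -0.61 − 0.0441 = -0.6541; denominator = 1 − 0.0441 = 0.9559
φ_{22} = -0.6541 / 0.9559 = -0.684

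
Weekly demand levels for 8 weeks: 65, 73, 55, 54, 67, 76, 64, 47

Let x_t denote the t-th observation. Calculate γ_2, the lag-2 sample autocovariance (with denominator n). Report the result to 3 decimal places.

Mean x̄ = (65 + 73 + 55 + 54 + 67 + 76 + 64 + 47)/8 = 62.6250
Deviations: 2.3750, 10.3750, -7.6250, -8.6250, 4.3750, 13.3750, 1.3750, -15.6250
Σ_{t=1}^{6}(x_t−x̄)(x_{t+2}−x̄) = -459.2813
γ_2 = -459.2813 / 8 = -57.410

-57.410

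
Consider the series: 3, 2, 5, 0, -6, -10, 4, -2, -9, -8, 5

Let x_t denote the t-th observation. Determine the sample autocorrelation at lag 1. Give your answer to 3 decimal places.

0.120

Mean x̄ = (3 + 2 + 5 + 0 − 6 − 10 + 4 − 2 − 9 − 8 + 5)/11 = -1.4545
Numerator Σ_{t=1}^{10}(x_t−x̄)(x_{t+1}−x̄) = 40.9752
Denominator Σ(x_t−x̄)² = 340.7273
r_1 = 40.9752 / 340.7273 = 0.120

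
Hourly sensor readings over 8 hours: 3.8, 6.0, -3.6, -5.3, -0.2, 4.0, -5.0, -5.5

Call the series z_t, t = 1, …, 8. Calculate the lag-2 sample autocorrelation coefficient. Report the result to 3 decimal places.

-0.578

Mean z̄ = (3.8 + 6.0 − 3.6 − 5.3 − 0.2 + 4.0 − 5.0 − 5.5)/8 = -0.7250
Σ(z_t−z̄)(z_{t+2}−z̄) = (-13.0094) + (-30.7669) + (-1.5094) + (-21.6169) + (-2.2444) + (-22.5619) = -91.7088
Denominator Σ(z_t−z̄)² = 158.5750
r_2 = -91.7088 / 158.5750 = -0.578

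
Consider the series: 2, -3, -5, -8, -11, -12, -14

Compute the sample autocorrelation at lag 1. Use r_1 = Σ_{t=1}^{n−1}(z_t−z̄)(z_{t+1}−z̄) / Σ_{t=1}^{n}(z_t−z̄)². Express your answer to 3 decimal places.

0.521

Mean z̄ = (2 − 3 − 5 − 8 − 11 − 12 − 14)/7 = -7.2857
Deviations from mean: 9.2857, 4.2857, 2.2857, -0.7143, -3.7143, -4.7143, -6.7143
Σ(z_t−z̄)(z_{t+1}−z̄) = (39.7959) + (9.7959) + (-1.6327) + (2.6531) + (17.5102) + (31.6531) = 99.7755
Denominator Σ(z_t−z̄)² = 191.4286
r_1 = 99.7755 / 191.4286 = 0.521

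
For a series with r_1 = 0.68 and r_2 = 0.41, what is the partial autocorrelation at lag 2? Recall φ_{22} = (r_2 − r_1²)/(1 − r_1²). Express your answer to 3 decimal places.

-0.097

φ_{22} = (r_2 − r_1²) / (1 − r_1²)
r_1² = (0.68)² = 0.4624
Numerator = 0.41 − 0.4624 = -0.0524; denominator = 1 − 0.4624 = 0.5376
φ_{22} = -0.0524 / 0.5376 = -0.097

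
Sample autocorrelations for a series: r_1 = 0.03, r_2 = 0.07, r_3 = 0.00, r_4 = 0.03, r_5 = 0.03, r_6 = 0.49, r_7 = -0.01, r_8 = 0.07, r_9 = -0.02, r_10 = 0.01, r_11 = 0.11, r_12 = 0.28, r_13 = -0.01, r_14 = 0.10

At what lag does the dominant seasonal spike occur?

The largest autocorrelation is r_6 = 0.49, with a weaker echo at lag 12 (0.28); the remaining lags stay at or below 0.11.
The dominant spike at lag 6 indicates a seasonal period of 6.

6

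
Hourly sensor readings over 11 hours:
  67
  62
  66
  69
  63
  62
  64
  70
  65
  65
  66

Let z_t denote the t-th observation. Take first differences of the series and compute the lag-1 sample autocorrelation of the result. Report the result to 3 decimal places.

First differences Δz: -5, 4, 3, -6, -1, 2, 6, -5, 0, 1
Mean of differences = -0.1000
Numerator Σ(Δz_t−Δz̄)(Δz_{t+1}−Δz̄) = -39.7100
Denominator Σ(Δz_t−Δz̄)² = 152.9000
r_1(Δz) = -39.7100 / 152.9000 = -0.260

-0.260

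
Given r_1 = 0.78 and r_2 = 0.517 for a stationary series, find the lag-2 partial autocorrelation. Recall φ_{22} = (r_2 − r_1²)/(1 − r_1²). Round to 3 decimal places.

-0.233

φ_{22} = (r_2 − r_1²) / (1 − r_1²)
r_1² = (0.78)² = 0.6084
Numerator = 0.517 − 0.6084 = -0.0914; denominator = 1 − 0.6084 = 0.3916
φ_{22} = -0.0914 / 0.3916 = -0.233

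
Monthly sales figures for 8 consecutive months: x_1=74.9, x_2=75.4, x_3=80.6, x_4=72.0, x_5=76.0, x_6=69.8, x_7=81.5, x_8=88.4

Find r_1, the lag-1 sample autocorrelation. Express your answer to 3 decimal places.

Mean x̄ = (74.9 + 75.4 + 80.6 + 72.0 + 76.0 + 69.8 + 81.5 + 88.4)/8 = 77.3250
Deviations from mean: -2.4250, -1.9250, 3.2750, -5.3250, -1.3250, -7.5250, 4.1750, 11.0750
Σ(x_t−x̄)(x_{t+1}−x̄) = (4.6681) + (-6.3044) + (-17.4394) + (7.0556) + (9.9706) + (-31.4169) + (46.2381) = 12.7719
Denominator Σ(x_t−x̄)² = 247.1350
r_1 = 12.7719 / 247.1350 = 0.052

0.052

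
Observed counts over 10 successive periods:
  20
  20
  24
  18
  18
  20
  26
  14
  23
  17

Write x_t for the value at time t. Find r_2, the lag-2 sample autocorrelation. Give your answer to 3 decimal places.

Mean x̄ = (20 + 20 + 24 + 18 + 18 + 20 + 26 + 14 + 23 + 17)/10 = 20.0000
Numerator Σ_{t=1}^{8}(x_t−x̄)(x_{t+2}−x̄) = 16.0000
Denominator Σ(x_t−x̄)² = 114.0000
r_2 = 16.0000 / 114.0000 = 0.140

0.140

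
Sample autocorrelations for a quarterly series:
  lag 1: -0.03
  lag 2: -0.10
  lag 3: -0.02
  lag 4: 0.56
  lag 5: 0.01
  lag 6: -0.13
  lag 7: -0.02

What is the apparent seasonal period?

4

The largest autocorrelation is r_4 = 0.56; the remaining lags stay at or below 0.01.
The dominant spike at lag 4 indicates a seasonal period of 4.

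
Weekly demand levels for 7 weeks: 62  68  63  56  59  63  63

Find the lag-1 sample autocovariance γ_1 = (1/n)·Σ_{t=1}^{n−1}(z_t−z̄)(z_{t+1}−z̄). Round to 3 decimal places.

2.286

Mean z̄ = (62 + 68 + 63 + 56 + 59 + 63 + 63)/7 = 62.0000
Σ_{t=1}^{6}(z_t−z̄)(z_{t+1}−z̄) = 16.0000
γ_1 = 16.0000 / 7 = 2.286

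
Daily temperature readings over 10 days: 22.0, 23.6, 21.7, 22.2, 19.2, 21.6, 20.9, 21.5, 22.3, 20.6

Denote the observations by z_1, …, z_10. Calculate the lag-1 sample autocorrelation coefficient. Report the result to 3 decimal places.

Mean z̄ = (22.0 + 23.6 + 21.7 + 22.2 + 19.2 + 21.6 + 20.9 + 21.5 + 22.3 + 20.6)/10 = 21.5600
Numerator Σ_{t=1}^{9}(z_t−z̄)(z_{t+1}−z̄) = -1.0736
Denominator Σ(z_t−z̄)² = 12.2640
r_1 = -1.0736 / 12.2640 = -0.088

-0.088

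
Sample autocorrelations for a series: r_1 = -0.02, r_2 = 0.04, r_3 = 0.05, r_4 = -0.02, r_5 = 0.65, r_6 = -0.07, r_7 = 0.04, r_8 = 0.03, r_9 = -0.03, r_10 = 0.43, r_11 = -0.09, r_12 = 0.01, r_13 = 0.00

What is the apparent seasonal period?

5

The largest autocorrelation is r_5 = 0.65, with a weaker echo at lag 10 (0.43); the remaining lags stay at or below 0.05.
The dominant spike at lag 5 indicates a seasonal period of 5.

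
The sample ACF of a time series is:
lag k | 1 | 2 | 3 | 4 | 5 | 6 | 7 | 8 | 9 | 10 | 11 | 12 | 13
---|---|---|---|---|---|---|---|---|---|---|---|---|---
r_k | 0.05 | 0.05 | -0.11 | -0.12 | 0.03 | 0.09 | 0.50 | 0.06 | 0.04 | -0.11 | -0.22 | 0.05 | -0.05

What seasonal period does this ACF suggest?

The largest autocorrelation is r_7 = 0.50; the remaining lags stay at or below 0.09.
The dominant spike at lag 7 indicates a seasonal period of 7.

7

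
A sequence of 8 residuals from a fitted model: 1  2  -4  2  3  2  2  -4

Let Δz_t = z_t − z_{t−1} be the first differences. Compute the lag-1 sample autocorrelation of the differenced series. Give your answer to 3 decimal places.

First differences Δz: 1, -6, 6, 1, -1, 0, -6
Mean of differences = -0.7143
Numerator Σ(Δz_t−Δz̄)(Δz_{t+1}−Δz̄) = -37.5102
Denominator Σ(Δz_t−Δz̄)² = 107.4286
r_1(Δz) = -37.5102 / 107.4286 = -0.349

-0.349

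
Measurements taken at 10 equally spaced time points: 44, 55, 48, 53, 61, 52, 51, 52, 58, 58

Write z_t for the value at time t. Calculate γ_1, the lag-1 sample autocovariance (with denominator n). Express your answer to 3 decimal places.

Mean z̄ = (44 + 55 + 48 + 53 + 61 + 52 + 51 + 52 + 58 + 58)/10 = 53.2000
Σ_{t=1}^{9}(z_t−z̄)(z_{t+1}−z̄) = -13.2400
γ_1 = -13.2400 / 10 = -1.324

-1.324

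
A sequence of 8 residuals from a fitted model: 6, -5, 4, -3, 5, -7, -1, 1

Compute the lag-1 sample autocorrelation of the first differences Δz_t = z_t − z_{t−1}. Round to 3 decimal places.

First differences Δz: -11, 9, -7, 8, -12, 6, 2
Mean of differences = -0.7143
Numerator Σ(Δz_t−Δz̄)(Δz_{t+1}−Δz̄) = -371.6531
Denominator Σ(Δz_t−Δz̄)² = 495.4286
r_1(Δz) = -371.6531 / 495.4286 = -0.750

-0.750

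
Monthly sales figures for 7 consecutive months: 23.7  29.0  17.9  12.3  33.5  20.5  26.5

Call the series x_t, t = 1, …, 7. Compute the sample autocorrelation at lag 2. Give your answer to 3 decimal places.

Mean x̄ = (23.7 + 29.0 + 17.9 + 12.3 + 33.5 + 20.5 + 26.5)/7 = 23.3429
Numerator Σ_{t=1}^{5}(x_t−x̄)(x_{t+2}−x̄) = -56.2380
Denominator Σ(x_t−x̄)² = 304.9171
r_2 = -56.2380 / 304.9171 = -0.184

-0.184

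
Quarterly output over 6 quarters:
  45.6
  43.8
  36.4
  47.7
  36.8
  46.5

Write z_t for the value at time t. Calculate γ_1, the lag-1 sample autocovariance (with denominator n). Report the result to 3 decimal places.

Mean z̄ = (45.6 + 43.8 + 36.4 + 47.7 + 36.8 + 46.5)/6 = 42.8000
Σ_{t=1}^{5}(z_t−z̄)(z_{t+1}−z̄) = -86.5600
γ_1 = -86.5600 / 6 = -14.427

-14.427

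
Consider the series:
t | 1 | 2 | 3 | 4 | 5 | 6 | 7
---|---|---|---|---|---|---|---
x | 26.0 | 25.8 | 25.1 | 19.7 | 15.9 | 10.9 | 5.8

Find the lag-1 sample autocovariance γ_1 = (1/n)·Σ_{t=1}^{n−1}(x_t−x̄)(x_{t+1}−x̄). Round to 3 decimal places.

Mean x̄ = (26.0 + 25.8 + 25.1 + 19.7 + 15.9 + 10.9 + 5.8)/7 = 18.4571
Σ_{t=1}^{6}(x_t−x̄)(x_{t+1}−x̄) = 224.2182
γ_1 = 224.2182 / 7 = 32.031

32.031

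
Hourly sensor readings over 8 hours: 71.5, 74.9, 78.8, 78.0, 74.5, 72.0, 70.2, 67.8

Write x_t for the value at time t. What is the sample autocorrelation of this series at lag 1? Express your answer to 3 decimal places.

Mean x̄ = (71.5 + 74.9 + 78.8 + 78.0 + 74.5 + 72.0 + 70.2 + 67.8)/8 = 73.4625
Deviations from mean: -1.9625, 1.4375, 5.3375, 4.5375, 1.0375, -1.4625, -3.2625, -5.6625
Σ(x_t−x̄)(x_{t+1}−x̄) = (-2.8211) + (7.6727) + (24.2189) + (4.7077) + (-1.5173) + (4.7714) + (18.4739) = 55.5061
Denominator Σ(x_t−x̄)² = 100.9188
r_1 = 55.5061 / 100.9188 = 0.550

0.550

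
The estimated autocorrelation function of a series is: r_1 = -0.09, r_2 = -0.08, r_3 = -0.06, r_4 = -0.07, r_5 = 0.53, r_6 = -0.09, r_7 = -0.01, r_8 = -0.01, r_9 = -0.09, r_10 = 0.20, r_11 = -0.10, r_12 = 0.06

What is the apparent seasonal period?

5

The largest autocorrelation is r_5 = 0.53, with a weaker echo at lag 10 (0.20); the remaining lags stay at or below 0.06.
The dominant spike at lag 5 indicates a seasonal period of 5.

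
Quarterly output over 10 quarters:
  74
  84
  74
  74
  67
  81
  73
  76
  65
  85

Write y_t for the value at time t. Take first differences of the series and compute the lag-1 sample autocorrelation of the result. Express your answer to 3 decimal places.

-0.551

First differences Δy: 10, -10, 0, -7, 14, -8, 3, -11, 20
Mean of differences = 1.2222
Numerator Σ(Δy_t−Δȳ)(Δy_{t+1}−Δȳ) = -565.2716
Denominator Σ(Δy_t−Δȳ)² = 1025.5556
r_1(Δy) = -565.2716 / 1025.5556 = -0.551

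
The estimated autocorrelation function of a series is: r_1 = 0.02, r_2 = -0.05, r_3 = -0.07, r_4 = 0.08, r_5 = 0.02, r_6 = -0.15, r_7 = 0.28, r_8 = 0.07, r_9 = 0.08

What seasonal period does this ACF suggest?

7

The largest autocorrelation is r_7 = 0.28; the remaining lags stay at or below 0.08.
The dominant spike at lag 7 indicates a seasonal period of 7.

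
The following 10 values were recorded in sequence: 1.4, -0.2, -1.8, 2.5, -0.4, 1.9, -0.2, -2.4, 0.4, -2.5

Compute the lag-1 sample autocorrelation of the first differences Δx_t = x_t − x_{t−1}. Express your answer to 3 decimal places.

-0.620

First differences Δx: -1.6, -1.6, 4.3, -2.9, 2.3, -2.1, -2.2, 2.8, -2.9
Mean of differences = -0.4333
Numerator Σ(Δx_t−Δx̄)(Δx_{t+1}−Δx̄) = -37.8778
Denominator Σ(Δx_t−Δx̄)² = 61.1200
r_1(Δx) = -37.8778 / 61.1200 = -0.620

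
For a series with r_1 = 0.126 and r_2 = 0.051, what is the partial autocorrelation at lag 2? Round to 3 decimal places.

φ_{22} = (r_2 − r_1²) / (1 − r_1²)
r_1² = (0.126)² = 0.015876
Numerator = 0.051 − 0.0159 = 0.0351; denominator = 1 − 0.0159 = 0.9841
φ_{22} = 0.0351 / 0.9841 = 0.036

0.036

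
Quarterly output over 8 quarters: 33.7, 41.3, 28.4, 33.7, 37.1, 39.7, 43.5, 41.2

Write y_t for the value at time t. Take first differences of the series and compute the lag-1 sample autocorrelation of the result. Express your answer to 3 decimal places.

-0.503

First differences Δy: 7.6, -12.9, 5.3, 3.4, 2.6, 3.8, -2.3
Mean of differences = 1.0714
Numerator Σ(Δy_t−Δȳ)(Δy_{t+1}−Δȳ) = -141.9151
Denominator Σ(Δy_t−Δȳ)² = 282.2743
r_1(Δy) = -141.9151 / 282.2743 = -0.503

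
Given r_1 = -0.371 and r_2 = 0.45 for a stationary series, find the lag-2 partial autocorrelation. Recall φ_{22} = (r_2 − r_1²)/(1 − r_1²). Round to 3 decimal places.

φ_{22} = (r_2 − r_1²) / (1 − r_1²)
r_1² = (-0.371)² = 0.137641
Numerator = 0.45 − 0.1376 = 0.3124; denominator = 1 − 0.1376 = 0.8624
φ_{22} = 0.3124 / 0.8624 = 0.362

0.362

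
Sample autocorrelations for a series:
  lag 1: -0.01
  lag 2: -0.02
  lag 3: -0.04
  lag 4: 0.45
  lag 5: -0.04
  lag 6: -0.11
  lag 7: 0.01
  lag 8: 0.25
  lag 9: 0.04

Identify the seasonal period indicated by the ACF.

4

The largest autocorrelation is r_4 = 0.45, with a weaker echo at lag 8 (0.25); the remaining lags stay at or below 0.04.
The dominant spike at lag 4 indicates a seasonal period of 4.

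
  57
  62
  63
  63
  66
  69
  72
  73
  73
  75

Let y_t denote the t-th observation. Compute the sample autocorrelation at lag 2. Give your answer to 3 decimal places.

0.433

Mean ȳ = (57 + 62 + 63 + 63 + 66 + 69 + 72 + 73 + 73 + 75)/10 = 67.3000
Numerator Σ_{t=1}^{8}(y_t−ȳ)(y_{t+2}−ȳ) = 139.6200
Denominator Σ(y_t−ȳ)² = 322.1000
r_2 = 139.6200 / 322.1000 = 0.433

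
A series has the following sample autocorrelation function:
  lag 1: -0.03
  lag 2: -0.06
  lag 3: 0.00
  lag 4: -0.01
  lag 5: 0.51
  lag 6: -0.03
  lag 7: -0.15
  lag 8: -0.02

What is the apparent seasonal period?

The largest autocorrelation is r_5 = 0.51; the remaining lags stay at or below 0.00.
The dominant spike at lag 5 indicates a seasonal period of 5.

5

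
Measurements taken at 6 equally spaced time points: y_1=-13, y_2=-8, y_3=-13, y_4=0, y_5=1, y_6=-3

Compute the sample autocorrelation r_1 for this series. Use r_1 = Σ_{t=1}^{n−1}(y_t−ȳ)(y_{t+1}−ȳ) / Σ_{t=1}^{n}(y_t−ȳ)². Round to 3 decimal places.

0.250

Mean ȳ = (-13 − 8 − 13 + 0 + 1 − 3)/6 = -6.0000
Numerator Σ_{t=1}^{5}(y_t−ȳ)(y_{t+1}−ȳ) = 49.0000
Denominator Σ(y_t−ȳ)² = 196.0000
r_1 = 49.0000 / 196.0000 = 0.250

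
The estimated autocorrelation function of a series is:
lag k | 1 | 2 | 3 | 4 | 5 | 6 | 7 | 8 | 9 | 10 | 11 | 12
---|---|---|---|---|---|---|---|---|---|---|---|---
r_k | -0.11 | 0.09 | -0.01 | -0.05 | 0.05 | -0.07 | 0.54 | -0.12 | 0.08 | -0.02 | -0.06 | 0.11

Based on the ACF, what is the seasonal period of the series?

The largest autocorrelation is r_7 = 0.54; the remaining lags stay at or below 0.11.
The dominant spike at lag 7 indicates a seasonal period of 7.

7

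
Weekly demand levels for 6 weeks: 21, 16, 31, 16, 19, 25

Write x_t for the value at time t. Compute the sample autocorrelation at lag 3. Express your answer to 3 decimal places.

Mean x̄ = (21 + 16 + 31 + 16 + 19 + 25)/6 = 21.3333
Numerator Σ_{t=1}^{3}(x_t−x̄)(x_{t+3}−x̄) = 49.6667
Denominator Σ(x_t−x̄)² = 169.3333
r_3 = 49.6667 / 169.3333 = 0.293

0.293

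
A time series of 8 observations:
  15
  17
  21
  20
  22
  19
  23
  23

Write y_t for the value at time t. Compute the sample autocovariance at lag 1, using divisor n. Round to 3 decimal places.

Mean ȳ = (15 + 17 + 21 + 20 + 22 + 19 + 23 + 23)/8 = 20.0000
Σ_{t=1}^{7}(y_t−ȳ)(y_{t+1}−ȳ) = 16.0000
γ_1 = 16.0000 / 8 = 2.000

2.000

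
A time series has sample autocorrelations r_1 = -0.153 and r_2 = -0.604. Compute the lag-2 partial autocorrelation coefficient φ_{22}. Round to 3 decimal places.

-0.642

φ_{22} = (r_2 − r_1²) / (1 − r_1²)
r_1² = (-0.153)² = 0.023409
Numerator = -0.604 − 0.0234 = -0.6274; denominator = 1 − 0.0234 = 0.9766
φ_{22} = -0.6274 / 0.9766 = -0.642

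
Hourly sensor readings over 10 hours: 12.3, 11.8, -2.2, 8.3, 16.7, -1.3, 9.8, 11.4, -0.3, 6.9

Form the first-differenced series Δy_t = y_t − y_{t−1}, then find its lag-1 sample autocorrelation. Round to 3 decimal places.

First differences Δy: -0.5, -14.0, 10.5, 8.4, -18.0, 11.1, 1.6, -11.7, 7.2
Mean of differences = -0.6000
Numerator Σ(Δy_t−Δȳ)(Δy_{t+1}−Δȳ) = -495.6200
Denominator Σ(Δy_t−Δȳ)² = 1012.3200
r_1(Δy) = -495.6200 / 1012.3200 = -0.490

-0.490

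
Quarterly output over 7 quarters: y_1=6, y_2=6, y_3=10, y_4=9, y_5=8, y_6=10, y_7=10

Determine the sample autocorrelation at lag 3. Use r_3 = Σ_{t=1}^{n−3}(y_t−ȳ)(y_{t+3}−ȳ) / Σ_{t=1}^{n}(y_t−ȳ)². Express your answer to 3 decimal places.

Mean ȳ = (6 + 6 + 10 + 9 + 8 + 10 + 10)/7 = 8.4286
Deviations from mean: -2.4286, -2.4286, 1.5714, 0.5714, -0.4286, 1.5714, 1.5714
Σ(y_t−ȳ)(y_{t+3}−ȳ) = (-1.3878) + (1.0408) + (2.4694) + (0.8980) = 3.0204
Denominator Σ(y_t−ȳ)² = 19.7143
r_3 = 3.0204 / 19.7143 = 0.153

0.153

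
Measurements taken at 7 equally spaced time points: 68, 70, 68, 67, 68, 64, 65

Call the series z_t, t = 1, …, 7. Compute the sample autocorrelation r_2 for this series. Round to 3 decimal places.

Mean z̄ = (68 + 70 + 68 + 67 + 68 + 64 + 65)/7 = 67.1429
Numerator Σ_{t=1}^{5}(z_t−z̄)(z_{t+2}−z̄) = -0.3265
Denominator Σ(z_t−z̄)² = 24.8571
r_2 = -0.3265 / 24.8571 = -0.013

-0.013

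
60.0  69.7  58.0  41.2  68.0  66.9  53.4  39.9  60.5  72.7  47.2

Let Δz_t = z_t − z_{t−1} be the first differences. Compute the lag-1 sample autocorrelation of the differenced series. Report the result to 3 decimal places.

-0.191

First differences Δz: 9.7, -11.7, -16.8, 26.8, -1.1, -13.5, -13.5, 20.6, 12.2, -25.5
Mean of differences = -1.2800
Numerator Σ(Δz_t−Δz̄)(Δz_{t+1}−Δz̄) = -535.2284
Denominator Σ(Δz_t−Δz̄)² = 2804.2360
r_1(Δz) = -535.2284 / 2804.2360 = -0.191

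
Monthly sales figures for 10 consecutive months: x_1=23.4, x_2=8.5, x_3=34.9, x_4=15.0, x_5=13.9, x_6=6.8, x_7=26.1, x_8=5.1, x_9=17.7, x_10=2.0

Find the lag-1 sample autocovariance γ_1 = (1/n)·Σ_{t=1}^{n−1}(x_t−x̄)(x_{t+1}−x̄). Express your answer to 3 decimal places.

-44.051

Mean x̄ = (23.4 + 8.5 + 34.9 + 15.0 + 13.9 + 6.8 + 26.1 + 5.1 + 17.7 + 2.0)/10 = 15.3400
Σ_{t=1}^{9}(x_t−x̄)(x_{t+1}−x̄) = -440.5056
γ_1 = -440.5056 / 10 = -44.051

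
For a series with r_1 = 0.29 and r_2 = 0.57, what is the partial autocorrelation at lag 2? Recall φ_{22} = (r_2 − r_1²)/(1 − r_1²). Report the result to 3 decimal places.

0.531

φ_{22} = (r_2 − r_1²) / (1 − r_1²)
r_1² = (0.29)² = 0.0841
Numerator = 0.57 − 0.0841 = 0.4859; denominator = 1 − 0.0841 = 0.9159
φ_{22} = 0.4859 / 0.9159 = 0.531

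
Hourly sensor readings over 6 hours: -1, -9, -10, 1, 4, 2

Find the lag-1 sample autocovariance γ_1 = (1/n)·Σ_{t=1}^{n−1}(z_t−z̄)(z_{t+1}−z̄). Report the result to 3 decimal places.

10.995

Mean z̄ = (-1 − 9 − 10 + 1 + 4 + 2)/6 = -2.1667
Σ_{t=1}^{5}(z_t−z̄)(z_{t+1}−z̄) = 65.9722
γ_1 = 65.9722 / 6 = 10.995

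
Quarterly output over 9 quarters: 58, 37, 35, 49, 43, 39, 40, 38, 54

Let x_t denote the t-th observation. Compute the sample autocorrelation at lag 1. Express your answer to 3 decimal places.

-0.199

Mean x̄ = (58 + 37 + 35 + 49 + 43 + 39 + 40 + 38 + 54)/9 = 43.6667
Numerator Σ_{t=1}^{8}(x_t−x̄)(x_{t+1}−x̄) = -105.1111
Denominator Σ(x_t−x̄)² = 528.0000
r_1 = -105.1111 / 528.0000 = -0.199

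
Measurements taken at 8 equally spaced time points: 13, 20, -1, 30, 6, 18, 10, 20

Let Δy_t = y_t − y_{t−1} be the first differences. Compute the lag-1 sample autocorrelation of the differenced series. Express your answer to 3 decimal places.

-0.858

First differences Δy: 7, -21, 31, -24, 12, -8, 10
Mean of differences = 1.0000
Numerator Σ(Δy_t−Δȳ)(Δy_{t+1}−Δȳ) = -1997.0000
Denominator Σ(Δy_t−Δȳ)² = 2328.0000
r_1(Δy) = -1997.0000 / 2328.0000 = -0.858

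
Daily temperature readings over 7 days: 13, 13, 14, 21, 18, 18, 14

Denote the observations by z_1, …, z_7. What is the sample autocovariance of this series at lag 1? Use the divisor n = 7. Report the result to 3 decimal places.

2.222

Mean z̄ = (13 + 13 + 14 + 21 + 18 + 18 + 14)/7 = 15.8571
Σ_{t=1}^{6}(z_t−z̄)(z_{t+1}−z̄) = 15.5510
γ_1 = 15.5510 / 7 = 2.222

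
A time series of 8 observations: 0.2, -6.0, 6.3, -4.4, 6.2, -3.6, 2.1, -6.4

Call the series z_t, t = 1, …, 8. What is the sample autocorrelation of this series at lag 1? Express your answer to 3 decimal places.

Mean z̄ = (0.2 − 6.0 + 6.3 − 4.4 + 6.2 − 3.6 + 2.1 − 6.4)/8 = -0.7000
Deviations from mean: 0.9000, -5.3000, 7.0000, -3.7000, 6.9000, -2.9000, 2.8000, -5.7000
Σ(z_t−z̄)(z_{t+1}−z̄) = (-4.7700) + (-37.1000) + (-25.9000) + (-25.5300) + (-20.0100) + (-8.1200) + (-15.9600) = -137.3900
Denominator Σ(z_t−z̄)² = 187.9400
r_1 = -137.3900 / 187.9400 = -0.731

-0.731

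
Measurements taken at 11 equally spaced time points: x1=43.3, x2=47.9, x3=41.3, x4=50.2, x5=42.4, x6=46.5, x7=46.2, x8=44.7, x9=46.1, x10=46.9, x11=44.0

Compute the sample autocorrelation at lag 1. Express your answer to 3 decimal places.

Mean x̄ = (43.3 + 47.9 + 41.3 + 50.2 + 42.4 + 46.5 + 46.2 + 44.7 + 46.1 + 46.9 + 44.0)/11 = 45.4091
Numerator Σ_{t=1}^{10}(x_t−x̄)(x_{t+1}−x̄) = -54.1328
Denominator Σ(x_t−x̄)² = 66.5491
r_1 = -54.1328 / 66.5491 = -0.813

-0.813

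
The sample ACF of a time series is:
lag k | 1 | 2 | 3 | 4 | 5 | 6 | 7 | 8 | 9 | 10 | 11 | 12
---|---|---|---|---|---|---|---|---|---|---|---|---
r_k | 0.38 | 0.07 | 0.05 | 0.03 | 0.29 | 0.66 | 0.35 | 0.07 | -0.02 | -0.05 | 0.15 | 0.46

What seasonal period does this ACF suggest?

The largest autocorrelation is r_6 = 0.66, with a weaker echo at lag 12 (0.46); the remaining lags stay at or below 0.38. The elevated value at lag 1 (0.38), dropping to 0.07 at lag 2, reflects decaying short-term dependence rather than seasonality.
The dominant spike at lag 6 indicates a seasonal period of 6.

6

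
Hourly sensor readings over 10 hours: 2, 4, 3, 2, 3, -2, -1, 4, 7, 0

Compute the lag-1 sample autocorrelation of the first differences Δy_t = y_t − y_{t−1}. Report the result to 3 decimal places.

First differences Δy: 2, -1, -1, 1, -5, 1, 5, 3, -7
Mean of differences = -0.2222
Numerator Σ(Δy_t−Δȳ)(Δy_{t+1}−Δȳ) = -12.3827
Denominator Σ(Δy_t−Δȳ)² = 115.5556
r_1(Δy) = -12.3827 / 115.5556 = -0.107

-0.107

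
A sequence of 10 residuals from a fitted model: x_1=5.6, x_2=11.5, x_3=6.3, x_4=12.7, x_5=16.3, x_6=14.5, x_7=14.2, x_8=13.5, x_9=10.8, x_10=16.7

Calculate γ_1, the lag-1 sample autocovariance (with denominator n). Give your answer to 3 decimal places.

1.634

Mean x̄ = (5.6 + 11.5 + 6.3 + 12.7 + 16.3 + 14.5 + 14.2 + 13.5 + 10.8 + 16.7)/10 = 12.2100
Σ_{t=1}^{9}(x_t−x̄)(x_{t+1}−x̄) = 16.3379
γ_1 = 16.3379 / 10 = 1.634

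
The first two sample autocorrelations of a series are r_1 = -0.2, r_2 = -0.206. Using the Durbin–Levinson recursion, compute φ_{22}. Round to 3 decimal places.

φ_{22} = (r_2 − r_1²) / (1 − r_1²)
r_1² = (-0.2)² = 0.04
Numerator = -0.206 − 0.0400 = -0.2460; denominator = 1 − 0.0400 = 0.9600
φ_{22} = -0.2460 / 0.9600 = -0.256

-0.256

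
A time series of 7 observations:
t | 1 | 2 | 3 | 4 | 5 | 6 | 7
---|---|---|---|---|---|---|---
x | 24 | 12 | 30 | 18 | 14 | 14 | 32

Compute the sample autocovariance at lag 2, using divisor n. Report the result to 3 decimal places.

Mean x̄ = (24 + 12 + 30 + 18 + 14 + 14 + 32)/7 = 20.5714
Deviations: 3.4286, -8.5714, 9.4286, -2.5714, -6.5714, -6.5714, 11.4286
Σ_{t=1}^{5}(x_t−x̄)(x_{t+2}−x̄) = -65.7959
γ_2 = -65.7959 / 7 = -9.399

-9.399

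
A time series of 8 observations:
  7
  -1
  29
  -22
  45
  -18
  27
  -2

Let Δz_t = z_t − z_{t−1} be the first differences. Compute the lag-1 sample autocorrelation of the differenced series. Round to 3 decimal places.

First differences Δz: -8, 30, -51, 67, -63, 45, -29
Mean of differences = -1.2857
Numerator Σ(Δz_t−Δz̄)(Δz_{t+1}−Δz̄) = -13513.6531
Denominator Σ(Δz_t−Δz̄)² = 14877.4286
r_1(Δz) = -13513.6531 / 14877.4286 = -0.908

-0.908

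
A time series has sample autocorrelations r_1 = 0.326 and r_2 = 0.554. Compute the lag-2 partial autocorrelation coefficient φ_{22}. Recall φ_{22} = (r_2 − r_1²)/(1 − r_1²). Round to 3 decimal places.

φ_{22} = (r_2 − r_1²) / (1 − r_1²)
r_1² = (0.326)² = 0.106276
Numerator = 0.554 − 0.1063 = 0.4477; denominator = 1 − 0.1063 = 0.8937
φ_{22} = 0.4477 / 0.8937 = 0.501

0.501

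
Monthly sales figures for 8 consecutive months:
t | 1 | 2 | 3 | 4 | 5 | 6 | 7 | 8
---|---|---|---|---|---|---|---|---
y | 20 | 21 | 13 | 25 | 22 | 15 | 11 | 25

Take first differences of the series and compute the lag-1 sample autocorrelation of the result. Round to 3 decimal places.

First differences Δy: 1, -8, 12, -3, -7, -4, 14
Mean of differences = 0.7143
Numerator Σ(Δy_t−Δȳ)(Δy_{t+1}−Δȳ) = -140.3673
Denominator Σ(Δy_t−Δȳ)² = 475.4286
r_1(Δy) = -140.3673 / 475.4286 = -0.295

-0.295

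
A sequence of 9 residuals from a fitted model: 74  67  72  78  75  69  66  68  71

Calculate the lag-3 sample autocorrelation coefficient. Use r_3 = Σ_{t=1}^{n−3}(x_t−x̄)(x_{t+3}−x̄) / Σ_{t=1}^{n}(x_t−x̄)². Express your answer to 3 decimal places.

Mean x̄ = (74 + 67 + 72 + 78 + 75 + 69 + 66 + 68 + 71)/9 = 71.1111
Σ(x_t−x̄)(x_{t+3}−x̄) = (19.9012) + (-15.9877) + (-1.8765) + (-35.2099) + (-12.0988) + (0.2346) = -45.0370
Denominator Σ(x_t−x̄)² = 128.8889
r_3 = -45.0370 / 128.8889 = -0.349

-0.349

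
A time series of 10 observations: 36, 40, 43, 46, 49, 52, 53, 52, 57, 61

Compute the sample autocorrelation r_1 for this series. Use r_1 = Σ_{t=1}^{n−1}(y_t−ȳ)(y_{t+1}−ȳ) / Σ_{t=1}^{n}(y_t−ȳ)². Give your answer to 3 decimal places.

0.620

Mean ȳ = (36 + 40 + 43 + 46 + 49 + 52 + 53 + 52 + 57 + 61)/10 = 48.9000
Numerator Σ_{t=1}^{9}(y_t−ȳ)(y_{t+1}−ȳ) = 332.9900
Denominator Σ(y_t−ȳ)² = 536.9000
r_1 = 332.9900 / 536.9000 = 0.620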